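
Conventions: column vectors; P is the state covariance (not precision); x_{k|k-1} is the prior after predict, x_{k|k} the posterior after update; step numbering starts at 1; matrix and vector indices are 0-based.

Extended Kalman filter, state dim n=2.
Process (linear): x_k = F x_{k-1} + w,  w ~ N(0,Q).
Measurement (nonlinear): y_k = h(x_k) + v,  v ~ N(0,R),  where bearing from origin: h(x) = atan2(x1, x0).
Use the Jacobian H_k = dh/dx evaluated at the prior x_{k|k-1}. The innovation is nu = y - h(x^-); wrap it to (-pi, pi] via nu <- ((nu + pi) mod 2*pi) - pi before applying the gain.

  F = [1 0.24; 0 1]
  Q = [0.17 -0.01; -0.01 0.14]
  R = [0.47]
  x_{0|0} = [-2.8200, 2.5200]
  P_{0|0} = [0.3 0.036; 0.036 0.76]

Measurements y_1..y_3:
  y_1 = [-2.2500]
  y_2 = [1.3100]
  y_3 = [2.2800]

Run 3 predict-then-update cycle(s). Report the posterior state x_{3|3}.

x_post = [-1.3689, 2.3256]

step 1: x^-=[-2.2152, 2.5200]  P^-=[0.5311 0.2084; 0.2084 0.9000]  H_jac=[-0.2239 -0.1968]  S=[0.5498]  K=[-0.2908; -0.4069]  nu=[1.7413]  x^+=[-2.7216, 1.8114]  P^+=[0.4846 0.1433; 0.1433 0.8089]
step 2: x^-=[-2.2868, 1.8114]  P^-=[0.7700 0.3275; 0.3275 0.9489]  H_jac=[-0.2128 -0.2687]  S=[0.6108]  K=[-0.4123; -0.5315]  nu=[-1.1617]  x^+=[-1.8078, 2.4289]  P^+=[0.6661 0.1936; 0.1936 0.7764]
step 3: x^-=[-1.2249, 2.4289]  P^-=[0.9738 0.3699; 0.3699 0.9164]  H_jac=[-0.3282 -0.1655]  S=[0.6402]  K=[-0.5949; -0.4266]  nu=[0.2421]  x^+=[-1.3689, 2.3256]  P^+=[0.7472 0.2075; 0.2075 0.7999]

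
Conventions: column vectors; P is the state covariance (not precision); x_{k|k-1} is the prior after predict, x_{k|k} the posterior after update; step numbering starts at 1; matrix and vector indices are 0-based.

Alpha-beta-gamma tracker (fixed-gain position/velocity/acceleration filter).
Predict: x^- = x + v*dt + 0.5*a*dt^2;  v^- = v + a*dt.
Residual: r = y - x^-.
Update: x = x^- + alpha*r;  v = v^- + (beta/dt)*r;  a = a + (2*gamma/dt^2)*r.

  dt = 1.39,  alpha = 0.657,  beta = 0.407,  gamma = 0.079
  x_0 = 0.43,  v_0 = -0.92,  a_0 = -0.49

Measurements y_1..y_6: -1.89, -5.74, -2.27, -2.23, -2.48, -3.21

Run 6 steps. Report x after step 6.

x_post = -2.5651

step 1: x_pred=-1.3222  r=-0.5678  x^+=-1.6952  v^+=-1.7674  a^+=-0.5364
step 2: x_pred=-4.6701  r=-1.0699  x^+=-5.3730  v^+=-2.8263  a^+=-0.6239
step 3: x_pred=-9.9043  r=7.6343  x^+=-4.8886  v^+=-1.4582  a^+=0.0004
step 4: x_pred=-6.9151  r=4.6851  x^+=-3.8370  v^+=-0.0858  a^+=0.3835
step 5: x_pred=-3.5858  r=1.1058  x^+=-2.8593  v^+=0.7710  a^+=0.4739
step 6: x_pred=-1.3297  r=-1.8803  x^+=-2.5651  v^+=0.8792  a^+=0.3202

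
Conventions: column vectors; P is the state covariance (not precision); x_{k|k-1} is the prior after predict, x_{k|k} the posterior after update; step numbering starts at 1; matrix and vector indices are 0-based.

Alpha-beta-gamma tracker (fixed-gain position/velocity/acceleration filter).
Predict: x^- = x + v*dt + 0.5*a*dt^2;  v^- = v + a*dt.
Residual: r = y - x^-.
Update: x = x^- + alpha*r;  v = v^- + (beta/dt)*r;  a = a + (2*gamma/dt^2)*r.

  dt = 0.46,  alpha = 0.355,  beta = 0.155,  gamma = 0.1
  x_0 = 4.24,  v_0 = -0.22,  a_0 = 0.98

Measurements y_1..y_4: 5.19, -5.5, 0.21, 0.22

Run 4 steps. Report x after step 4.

step 1: x_pred=4.2425  r=0.9475  x^+=4.5789  v^+=0.5501  a^+=1.8756
step 2: x_pred=5.0303  r=-10.5303  x^+=1.2921  v^+=-2.1354  a^+=-8.0775
step 3: x_pred=-0.5448  r=0.7548  x^+=-0.2769  v^+=-5.5967  a^+=-7.3640
step 4: x_pred=-3.6305  r=3.8505  x^+=-2.2636  v^+=-7.6867  a^+=-3.7246

x_post = -2.2636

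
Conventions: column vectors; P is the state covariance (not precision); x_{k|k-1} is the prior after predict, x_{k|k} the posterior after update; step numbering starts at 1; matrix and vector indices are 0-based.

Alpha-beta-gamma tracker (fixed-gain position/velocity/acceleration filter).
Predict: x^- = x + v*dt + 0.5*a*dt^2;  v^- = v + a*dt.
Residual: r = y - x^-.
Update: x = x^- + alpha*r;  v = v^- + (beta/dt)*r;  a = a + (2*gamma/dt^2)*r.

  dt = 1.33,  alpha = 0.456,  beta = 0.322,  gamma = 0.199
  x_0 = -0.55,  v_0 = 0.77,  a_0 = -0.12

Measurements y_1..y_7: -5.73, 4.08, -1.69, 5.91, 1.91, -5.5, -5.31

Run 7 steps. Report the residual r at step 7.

resid = -7.5771

step 1: x_pred=0.3680  r=-6.0980  x^+=-2.4127  v^+=-0.8659  a^+=-1.4920
step 2: x_pred=-4.8840  r=8.9640  x^+=-0.7964  v^+=-0.6801  a^+=0.5249
step 3: x_pred=-1.2368  r=-0.4532  x^+=-1.4434  v^+=-0.0918  a^+=0.4229
step 4: x_pred=-1.1915  r=7.1015  x^+=2.0468  v^+=2.1900  a^+=2.0207
step 5: x_pred=6.7467  r=-4.8367  x^+=4.5412  v^+=3.7065  a^+=0.9325
step 6: x_pred=10.2956  r=-15.7956  x^+=3.0928  v^+=1.1225  a^+=-2.6215
step 7: x_pred=2.2671  r=-7.5771  x^+=-1.1880  v^+=-4.1986  a^+=-4.3264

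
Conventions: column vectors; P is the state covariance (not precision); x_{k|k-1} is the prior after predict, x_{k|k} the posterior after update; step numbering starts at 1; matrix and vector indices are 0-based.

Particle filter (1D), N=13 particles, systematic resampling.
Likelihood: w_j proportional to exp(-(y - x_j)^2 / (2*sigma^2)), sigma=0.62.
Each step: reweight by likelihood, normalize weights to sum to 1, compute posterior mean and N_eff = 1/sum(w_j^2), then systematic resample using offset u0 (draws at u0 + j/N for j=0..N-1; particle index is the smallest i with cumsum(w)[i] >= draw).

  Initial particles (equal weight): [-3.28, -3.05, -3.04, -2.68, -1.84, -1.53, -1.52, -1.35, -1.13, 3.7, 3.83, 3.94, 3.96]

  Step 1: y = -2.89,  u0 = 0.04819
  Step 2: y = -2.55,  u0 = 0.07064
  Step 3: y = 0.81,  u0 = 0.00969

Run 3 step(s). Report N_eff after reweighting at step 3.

N_eff = 1.2492

step 1: w=[0.1962, 0.2313, 0.2322, 0.2258, 0.0570, 0.0216, 0.0208, 0.0109, 0.0043, 0.0000, 0.0000, 0.0000, 0.0000]  mean=-2.8489  Neff=4.9713  idx=[0, 0, 1, 1, 1, 2, 2, 2, 3, 3, 3, 4, 6]
step 2: w=[0.0551, 0.0551, 0.0797, 0.0797, 0.0797, 0.0807, 0.0807, 0.0807, 0.1079, 0.1079, 0.1079, 0.0572, 0.0277]  mean=-2.8415  Neff=11.9591  idx=[1, 2, 3, 4, 5, 6, 7, 8, 8, 9, 10, 11, 12]
step 3: w=[0.0000, 0.0000, 0.0000, 0.0000, 0.0000, 0.0000, 0.0000, 0.0001, 0.0001, 0.0001, 0.0001, 0.1117, 0.8877]  mean=-1.5564  Neff=1.2492  idx=[11, 11, 12, 12, 12, 12, 12, 12, 12, 12, 12, 12, 12]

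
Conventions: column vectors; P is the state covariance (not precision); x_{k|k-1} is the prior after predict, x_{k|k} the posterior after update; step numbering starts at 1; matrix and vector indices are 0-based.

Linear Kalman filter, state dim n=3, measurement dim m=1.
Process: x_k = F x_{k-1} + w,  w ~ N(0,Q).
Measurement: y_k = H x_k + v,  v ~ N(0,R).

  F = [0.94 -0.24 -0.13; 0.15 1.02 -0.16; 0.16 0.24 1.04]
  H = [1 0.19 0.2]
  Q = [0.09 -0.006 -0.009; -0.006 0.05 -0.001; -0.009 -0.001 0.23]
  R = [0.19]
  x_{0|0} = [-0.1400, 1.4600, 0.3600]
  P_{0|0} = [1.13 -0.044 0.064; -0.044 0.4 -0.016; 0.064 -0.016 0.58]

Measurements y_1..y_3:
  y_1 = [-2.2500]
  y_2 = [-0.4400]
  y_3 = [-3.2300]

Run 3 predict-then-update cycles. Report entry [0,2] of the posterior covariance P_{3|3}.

P_post[0,2] = -0.2910

step 1: x^-=[-0.5288, 1.4106, 0.7024]  P^-=[1.1245 0.0175 0.1170; 0.0175 0.4951 0.0108; 0.1170 0.0108 0.9192]  S=[1.4234]  K=[0.8088; 0.0799; 0.2128]  nu=[-2.1297]  x^+=[-2.2513, 1.2404, 0.2492]  P^+=[0.1934 -0.0745 -0.1280; -0.0745 0.4860 -0.0134; -0.1280 -0.0134 0.8548]
step 2: x^-=[-2.4463, 0.8877, 0.1967]  P^-=[0.3674 -0.1256 -0.2561; -0.1256 0.5696 -0.0649; -0.2561 -0.0649 1.1325]  S=[0.4681]  K=[0.6244; -0.0649; -0.0895]  nu=[1.7983]  x^+=[-1.3235, 0.7709, 0.0357]  P^+=[0.1849 -0.1067 -0.2299; -0.1067 0.5677 -0.0676; -0.2299 -0.0676 1.1287]
step 3: x^-=[-1.4337, 0.5821, 0.0104]  P^-=[0.4052 -0.1484 -0.3875; -0.1484 0.6741 -0.1658; -0.3875 -0.1658 1.3698]  S=[0.4504]  K=[0.6651; -0.1188; -0.3219]  nu=[-1.9089]  x^+=[-2.7034, 0.8089, 0.6249]  P^+=[0.2060 -0.1128 -0.2910; -0.1128 0.6678 -0.1830; -0.2910 -0.1830 1.3231]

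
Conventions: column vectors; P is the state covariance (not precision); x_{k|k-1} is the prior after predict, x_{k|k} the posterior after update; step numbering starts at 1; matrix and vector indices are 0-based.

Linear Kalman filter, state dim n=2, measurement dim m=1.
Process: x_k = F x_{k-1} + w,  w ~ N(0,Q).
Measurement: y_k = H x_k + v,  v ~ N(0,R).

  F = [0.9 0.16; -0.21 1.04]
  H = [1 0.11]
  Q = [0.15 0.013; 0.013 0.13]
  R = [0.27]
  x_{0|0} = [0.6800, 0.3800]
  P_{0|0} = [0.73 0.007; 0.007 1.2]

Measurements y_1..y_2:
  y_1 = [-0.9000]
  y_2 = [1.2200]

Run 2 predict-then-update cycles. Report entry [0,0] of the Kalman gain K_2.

K[0,0] = 0.5274

step 1: x^-=[0.6728, 0.2524]  P^-=[0.7740 0.0810; 0.0810 1.4571]  S=[1.0795]  K=[0.7253; 0.2235]  nu=[-1.6006]  x^+=[-0.4881, -0.1054]  P^+=[0.2062 -0.0940; -0.0940 1.4031]
step 2: x^-=[-0.4561, -0.0071]  P^-=[0.3258 0.1227; 0.1227 1.6978]  S=[0.6434]  K=[0.5274; 0.4810]  nu=[1.6769]  x^+=[0.4283, 0.7995]  P^+=[0.1469 -0.0405; -0.0405 1.5489]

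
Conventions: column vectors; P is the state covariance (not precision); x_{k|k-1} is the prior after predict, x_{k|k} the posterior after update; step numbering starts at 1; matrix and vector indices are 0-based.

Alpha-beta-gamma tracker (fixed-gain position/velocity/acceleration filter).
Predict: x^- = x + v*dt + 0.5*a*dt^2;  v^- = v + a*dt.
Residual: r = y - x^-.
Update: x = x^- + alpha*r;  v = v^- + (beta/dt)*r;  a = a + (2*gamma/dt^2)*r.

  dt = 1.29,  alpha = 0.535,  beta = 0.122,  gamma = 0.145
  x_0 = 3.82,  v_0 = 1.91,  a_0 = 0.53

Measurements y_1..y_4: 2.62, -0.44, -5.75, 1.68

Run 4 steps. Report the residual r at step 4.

step 1: x_pred=6.7249  r=-4.1049  x^+=4.5288  v^+=2.2055  a^+=-0.1854
step 2: x_pred=7.2196  r=-7.6596  x^+=3.1217  v^+=1.2420  a^+=-1.5202
step 3: x_pred=3.4590  r=-9.2090  x^+=-1.4678  v^+=-1.5900  a^+=-3.1250
step 4: x_pred=-6.1191  r=7.7991  x^+=-1.9466  v^+=-4.8837  a^+=-1.7659

resid = 7.7991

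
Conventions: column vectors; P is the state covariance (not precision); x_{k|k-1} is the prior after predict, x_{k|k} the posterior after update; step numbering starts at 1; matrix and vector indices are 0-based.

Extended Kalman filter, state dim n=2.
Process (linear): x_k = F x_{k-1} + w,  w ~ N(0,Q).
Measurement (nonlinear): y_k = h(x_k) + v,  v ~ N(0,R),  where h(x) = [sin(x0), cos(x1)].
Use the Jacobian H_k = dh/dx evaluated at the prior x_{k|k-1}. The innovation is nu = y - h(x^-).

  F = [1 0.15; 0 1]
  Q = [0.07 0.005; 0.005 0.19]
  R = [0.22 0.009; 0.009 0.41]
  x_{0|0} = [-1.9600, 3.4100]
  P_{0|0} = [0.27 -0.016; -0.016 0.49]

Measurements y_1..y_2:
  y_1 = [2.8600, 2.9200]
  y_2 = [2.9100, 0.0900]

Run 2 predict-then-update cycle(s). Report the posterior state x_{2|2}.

x_post = [1.9577, 5.0804]

step 1: x^-=[-1.4485, 3.4100]  P^-=[0.3462 0.0625; 0.0625 0.6800]  H_jac=[0.1220 0.0000; 0.0000 0.2652]  S=[0.2252 0.0110; 0.0110 0.4578]  K=[0.1860 0.0317; 0.0146 0.3935]  nu=[3.8525, 3.8842]  x^+=[-0.6086, 4.9948]  P^+=[0.3378 0.0554; 0.0554 0.6089]
step 2: x^-=[0.1407, 4.9948]  P^-=[0.4382 0.1517; 0.1517 0.7989]  H_jac=[0.9901 0.0000; 0.0000 0.9604]  S=[0.6495 0.1532; 0.1532 1.1469]  K=[0.6587 0.0390; 0.0758 0.6589]  nu=[2.7698, -0.1887]  x^+=[1.9577, 5.0804]  P^+=[0.1467 0.0228; 0.0228 0.2820]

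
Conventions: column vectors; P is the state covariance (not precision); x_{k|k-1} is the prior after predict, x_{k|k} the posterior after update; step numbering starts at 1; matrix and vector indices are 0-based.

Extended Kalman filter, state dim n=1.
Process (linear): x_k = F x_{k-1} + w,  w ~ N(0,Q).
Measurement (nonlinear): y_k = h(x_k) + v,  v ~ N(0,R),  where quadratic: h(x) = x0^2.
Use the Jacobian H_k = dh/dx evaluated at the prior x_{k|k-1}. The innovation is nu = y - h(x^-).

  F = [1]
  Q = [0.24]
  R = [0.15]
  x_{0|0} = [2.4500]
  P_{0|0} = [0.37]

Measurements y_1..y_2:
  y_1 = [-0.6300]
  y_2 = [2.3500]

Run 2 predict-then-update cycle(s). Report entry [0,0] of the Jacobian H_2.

step 1: x^-=[2.4500]  P^-=[0.6100]  H_jac=[4.9000]  S=[14.7961]  K=[0.2020]  nu=[-6.6325]  x^+=[1.1102]  P^+=[0.0062]
step 2: x^-=[1.1102]  P^-=[0.2462]  H_jac=[2.2203]  S=[1.3636]  K=[0.4008]  nu=[1.1176]  x^+=[1.5581]  P^+=[0.0271]

H_jac[0,0] = 2.2203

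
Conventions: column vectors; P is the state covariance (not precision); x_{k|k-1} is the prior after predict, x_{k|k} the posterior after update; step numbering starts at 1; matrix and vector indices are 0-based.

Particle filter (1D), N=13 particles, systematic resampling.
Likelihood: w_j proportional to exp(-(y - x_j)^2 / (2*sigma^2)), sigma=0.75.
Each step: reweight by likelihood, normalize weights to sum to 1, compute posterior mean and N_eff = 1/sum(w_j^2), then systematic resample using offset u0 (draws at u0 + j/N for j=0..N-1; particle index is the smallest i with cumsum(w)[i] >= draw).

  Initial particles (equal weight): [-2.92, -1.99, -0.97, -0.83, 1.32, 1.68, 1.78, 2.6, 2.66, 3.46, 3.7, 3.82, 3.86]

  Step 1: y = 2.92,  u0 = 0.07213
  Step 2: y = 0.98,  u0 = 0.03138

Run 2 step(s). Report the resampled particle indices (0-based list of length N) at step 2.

resampled_idx = [0, 0, 0, 0, 0, 0, 0, 0, 1, 2, 3, 4, 5]

step 1: w=[0.0000, 0.0000, 0.0000, 0.0000, 0.0213, 0.0528, 0.0653, 0.1893, 0.1952, 0.1600, 0.1207, 0.1009, 0.0945]  mean=2.9948  Neff=7.1068  idx=[5, 7, 7, 7, 8, 8, 9, 9, 10, 10, 11, 12, 12]
step 2: w=[0.5807, 0.0871, 0.0871, 0.0871, 0.0730, 0.0730, 0.0038, 0.0038, 0.0013, 0.0013, 0.0007, 0.0006, 0.0006]  mean=2.0860  Neff=2.6976  idx=[0, 0, 0, 0, 0, 0, 0, 0, 1, 2, 3, 4, 5]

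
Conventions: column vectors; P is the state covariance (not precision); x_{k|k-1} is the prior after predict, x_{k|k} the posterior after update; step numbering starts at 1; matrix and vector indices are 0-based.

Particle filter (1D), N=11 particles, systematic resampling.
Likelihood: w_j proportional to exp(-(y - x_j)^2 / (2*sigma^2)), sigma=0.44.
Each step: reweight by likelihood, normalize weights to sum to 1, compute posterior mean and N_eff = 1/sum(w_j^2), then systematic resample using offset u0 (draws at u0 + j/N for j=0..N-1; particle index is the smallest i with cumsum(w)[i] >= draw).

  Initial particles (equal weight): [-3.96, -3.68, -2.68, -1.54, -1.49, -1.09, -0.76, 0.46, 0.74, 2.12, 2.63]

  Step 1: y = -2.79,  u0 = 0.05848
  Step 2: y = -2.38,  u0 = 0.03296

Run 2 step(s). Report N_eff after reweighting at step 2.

step 1: w=[0.0252, 0.1116, 0.8365, 0.0153, 0.0110, 0.0005, 0.0000, 0.0000, 0.0000, 0.0000, 0.0000]  mean=-2.7925  Neff=1.4022  idx=[1, 2, 2, 2, 2, 2, 2, 2, 2, 2, 2]
step 2: w=[0.0016, 0.0998, 0.0998, 0.0998, 0.0998, 0.0998, 0.0998, 0.0998, 0.0998, 0.0998, 0.0998]  mean=-2.6816  Neff=10.0319  idx=[1, 2, 3, 4, 4, 5, 6, 7, 8, 9, 10]

N_eff = 10.0319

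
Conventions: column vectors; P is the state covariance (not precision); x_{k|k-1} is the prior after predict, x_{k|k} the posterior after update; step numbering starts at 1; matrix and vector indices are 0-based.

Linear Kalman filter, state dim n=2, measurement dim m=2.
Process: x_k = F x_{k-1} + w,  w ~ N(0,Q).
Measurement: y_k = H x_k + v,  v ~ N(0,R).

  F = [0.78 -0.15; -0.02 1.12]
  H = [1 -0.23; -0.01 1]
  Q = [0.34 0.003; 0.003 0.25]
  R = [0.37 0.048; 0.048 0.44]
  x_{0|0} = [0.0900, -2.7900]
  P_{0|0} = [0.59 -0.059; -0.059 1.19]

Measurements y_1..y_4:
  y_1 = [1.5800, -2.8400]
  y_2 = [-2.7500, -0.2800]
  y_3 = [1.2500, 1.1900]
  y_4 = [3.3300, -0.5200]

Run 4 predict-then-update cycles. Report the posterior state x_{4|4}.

x_post = [1.8635, -0.6004]

step 1: x^-=[0.4887, -3.1266]  P^-=[0.7395 -0.2578; -0.2578 1.7456]  S=[1.3205 -0.6193; -0.6193 2.1908]  K=[0.6320 0.0576; -0.1442 0.7572]  nu=[0.3722, 0.2915]  x^+=[0.7407, -2.9595]  P^+=[0.2500 0.0582; 0.0582 0.3268]
step 2: x^-=[1.0217, -3.3295]  P^-=[0.4858 -0.0048; -0.0048 0.6575]  S=[0.8928 -0.1129; -0.1129 1.0976]  K=[0.5514 0.0479; -0.1003 0.5887]  nu=[-4.5375, 3.0597]  x^+=[-1.3339, -1.0730]  P^+=[0.2178 0.0497; 0.0497 0.2547]
step 3: x^-=[-0.8795, -1.1751]  P^-=[0.4666 0.0004; 0.0004 0.5674]  S=[0.8664 -0.0868; -0.0868 1.0074]  K=[0.5427 0.0425; -0.0946 0.5551]  nu=[1.8592, 2.3563]  x^+=[0.2296, -0.0430]  P^+=[0.2136 0.0469; 0.0469 0.2402]
step 4: x^-=[0.1856, -0.0528]  P^-=[0.4644 0.0004; 0.0004 0.5492]  S=[0.8633 -0.0825; -0.0825 0.9893]  K=[0.5418 0.0409; -0.0935 0.5474]  nu=[3.1323, -0.4653]  x^+=[1.8635, -0.6004]  P^+=[0.2130 0.0461; 0.0461 0.2368]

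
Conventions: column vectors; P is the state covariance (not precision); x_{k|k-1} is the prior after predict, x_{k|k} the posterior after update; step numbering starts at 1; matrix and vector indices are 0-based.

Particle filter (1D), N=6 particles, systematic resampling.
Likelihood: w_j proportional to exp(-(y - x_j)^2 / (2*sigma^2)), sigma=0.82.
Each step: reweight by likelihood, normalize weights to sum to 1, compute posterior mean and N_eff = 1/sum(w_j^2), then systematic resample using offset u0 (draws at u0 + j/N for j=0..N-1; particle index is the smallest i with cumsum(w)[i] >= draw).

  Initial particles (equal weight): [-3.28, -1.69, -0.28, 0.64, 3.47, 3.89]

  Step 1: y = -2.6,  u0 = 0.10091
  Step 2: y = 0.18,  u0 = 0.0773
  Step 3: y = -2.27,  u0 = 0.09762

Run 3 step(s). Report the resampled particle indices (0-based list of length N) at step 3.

step 1: w=[0.5592, 0.4261, 0.0144, 0.0003, 0.0000, 0.0000]  mean=-2.5581  Neff=2.0225  idx=[0, 0, 0, 1, 1, 1]
step 2: w=[0.0006, 0.0006, 0.0006, 0.3327, 0.3327, 0.3327]  mean=-1.6929  Neff=3.0110  idx=[3, 3, 4, 4, 5, 5]
step 3: w=[0.1667, 0.1667, 0.1667, 0.1667, 0.1667, 0.1667]  mean=-1.6900  Neff=6.0000  idx=[0, 1, 2, 3, 4, 5]

resampled_idx = [0, 1, 2, 3, 4, 5]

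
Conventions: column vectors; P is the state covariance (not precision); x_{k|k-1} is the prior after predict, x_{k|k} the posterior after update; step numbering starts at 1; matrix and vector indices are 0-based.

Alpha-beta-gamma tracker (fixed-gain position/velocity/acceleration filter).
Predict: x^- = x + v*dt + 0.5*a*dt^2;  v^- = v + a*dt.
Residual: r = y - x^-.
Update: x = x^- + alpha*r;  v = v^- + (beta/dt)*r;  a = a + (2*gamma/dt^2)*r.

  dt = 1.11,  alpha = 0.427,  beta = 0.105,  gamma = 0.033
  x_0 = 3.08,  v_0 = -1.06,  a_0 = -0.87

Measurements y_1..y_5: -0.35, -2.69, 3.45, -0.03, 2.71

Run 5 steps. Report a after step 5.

step 1: x_pred=1.3674  r=-1.7174  x^+=0.6341  v^+=-2.1882  a^+=-0.9620
step 2: x_pred=-2.3874  r=-0.3026  x^+=-2.5166  v^+=-3.2846  a^+=-0.9782
step 3: x_pred=-6.7651  r=10.2151  x^+=-2.4033  v^+=-3.4041  a^+=-0.4310
step 4: x_pred=-6.4474  r=6.4174  x^+=-3.7072  v^+=-3.2755  a^+=-0.0873
step 5: x_pred=-7.3967  r=10.1067  x^+=-3.0811  v^+=-2.4163  a^+=0.4541

a_post = 0.4541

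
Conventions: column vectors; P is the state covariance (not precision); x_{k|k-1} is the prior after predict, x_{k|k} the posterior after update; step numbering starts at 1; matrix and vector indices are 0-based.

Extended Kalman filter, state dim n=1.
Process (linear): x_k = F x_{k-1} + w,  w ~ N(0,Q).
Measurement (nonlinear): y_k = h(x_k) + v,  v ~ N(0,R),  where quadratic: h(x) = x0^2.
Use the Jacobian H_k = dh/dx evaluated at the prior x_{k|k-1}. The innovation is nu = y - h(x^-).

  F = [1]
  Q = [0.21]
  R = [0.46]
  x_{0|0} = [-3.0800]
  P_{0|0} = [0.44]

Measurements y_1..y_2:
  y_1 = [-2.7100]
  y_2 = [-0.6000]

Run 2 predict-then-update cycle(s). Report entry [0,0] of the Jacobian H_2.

H_jac[0,0] = -2.2726

step 1: x^-=[-3.0800]  P^-=[0.6500]  H_jac=[-6.1600]  S=[25.1246]  K=[-0.1594]  nu=[-12.1964]  x^+=[-1.1363]  P^+=[0.0119]
step 2: x^-=[-1.1363]  P^-=[0.2219]  H_jac=[-2.2726]  S=[1.6061]  K=[-0.3140]  nu=[-1.8912]  x^+=[-0.5425]  P^+=[0.0636]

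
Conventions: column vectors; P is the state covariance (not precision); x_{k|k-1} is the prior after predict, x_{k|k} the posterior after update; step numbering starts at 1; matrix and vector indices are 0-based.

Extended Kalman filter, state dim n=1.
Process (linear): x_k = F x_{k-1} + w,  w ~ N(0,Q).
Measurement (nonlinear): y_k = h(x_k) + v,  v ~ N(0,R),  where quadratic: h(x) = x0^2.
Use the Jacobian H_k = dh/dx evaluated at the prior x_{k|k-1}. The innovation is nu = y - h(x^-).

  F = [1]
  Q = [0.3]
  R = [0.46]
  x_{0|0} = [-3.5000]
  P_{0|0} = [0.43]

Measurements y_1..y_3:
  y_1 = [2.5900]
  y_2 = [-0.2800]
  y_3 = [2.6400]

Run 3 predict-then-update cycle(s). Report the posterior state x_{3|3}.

step 1: x^-=[-3.5000]  P^-=[0.7300]  H_jac=[-7.0000]  S=[36.2300]  K=[-0.1410]  nu=[-9.6600]  x^+=[-2.1375]  P^+=[0.0093]
step 2: x^-=[-2.1375]  P^-=[0.3093]  H_jac=[-4.2750]  S=[6.1122]  K=[-0.2163]  nu=[-4.8490]  x^+=[-1.0886]  P^+=[0.0233]
step 3: x^-=[-1.0886]  P^-=[0.3233]  H_jac=[-2.1773]  S=[1.9925]  K=[-0.3533]  nu=[1.4549]  x^+=[-1.6026]  P^+=[0.0746]

x_post = [-1.6026]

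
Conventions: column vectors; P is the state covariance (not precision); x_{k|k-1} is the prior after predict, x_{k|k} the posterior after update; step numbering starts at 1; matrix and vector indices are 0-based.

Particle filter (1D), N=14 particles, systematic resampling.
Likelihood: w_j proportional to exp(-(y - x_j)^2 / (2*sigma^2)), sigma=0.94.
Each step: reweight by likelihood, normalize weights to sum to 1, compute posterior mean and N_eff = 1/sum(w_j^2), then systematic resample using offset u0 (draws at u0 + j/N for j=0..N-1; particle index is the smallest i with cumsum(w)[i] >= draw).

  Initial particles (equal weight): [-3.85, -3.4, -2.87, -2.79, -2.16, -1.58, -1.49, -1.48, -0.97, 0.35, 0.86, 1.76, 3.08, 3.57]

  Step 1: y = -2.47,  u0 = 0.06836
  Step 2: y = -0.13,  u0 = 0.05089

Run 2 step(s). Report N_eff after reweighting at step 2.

step 1: w=[0.0582, 0.1049, 0.1563, 0.1615, 0.1620, 0.1093, 0.0994, 0.0983, 0.0479, 0.0019, 0.0003, 0.0000, 0.0000, 0.0000]  mean=-2.3416  Neff=8.0046  idx=[1, 1, 2, 2, 3, 3, 4, 4, 4, 5, 6, 7, 7, 8]
step 2: w=[0.0010, 0.0010, 0.0060, 0.0060, 0.0076, 0.0076, 0.0405, 0.0405, 0.0405, 0.1268, 0.1463, 0.1485, 0.1485, 0.2795]  mean=-1.4744  Neff=6.0686  idx=[6, 8, 9, 9, 10, 10, 11, 11, 12, 12, 13, 13, 13, 13]

N_eff = 6.0686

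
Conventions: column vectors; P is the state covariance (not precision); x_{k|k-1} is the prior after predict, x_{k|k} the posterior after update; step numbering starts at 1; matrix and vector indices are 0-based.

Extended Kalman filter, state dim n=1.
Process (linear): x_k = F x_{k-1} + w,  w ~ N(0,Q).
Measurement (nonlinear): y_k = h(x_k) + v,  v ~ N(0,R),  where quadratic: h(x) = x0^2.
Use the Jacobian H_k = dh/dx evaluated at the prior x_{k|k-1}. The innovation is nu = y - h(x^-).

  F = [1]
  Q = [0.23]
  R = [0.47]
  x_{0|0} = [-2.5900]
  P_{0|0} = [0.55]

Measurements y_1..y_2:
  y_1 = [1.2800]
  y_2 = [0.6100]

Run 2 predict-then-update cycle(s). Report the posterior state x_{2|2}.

x_post = [-1.0730]

step 1: x^-=[-2.5900]  P^-=[0.7800]  H_jac=[-5.1800]  S=[21.3993]  K=[-0.1888]  nu=[-5.4281]  x^+=[-1.5651]  P^+=[0.0171]
step 2: x^-=[-1.5651]  P^-=[0.2471]  H_jac=[-3.1302]  S=[2.8915]  K=[-0.2675]  nu=[-1.8396]  x^+=[-1.0730]  P^+=[0.0402]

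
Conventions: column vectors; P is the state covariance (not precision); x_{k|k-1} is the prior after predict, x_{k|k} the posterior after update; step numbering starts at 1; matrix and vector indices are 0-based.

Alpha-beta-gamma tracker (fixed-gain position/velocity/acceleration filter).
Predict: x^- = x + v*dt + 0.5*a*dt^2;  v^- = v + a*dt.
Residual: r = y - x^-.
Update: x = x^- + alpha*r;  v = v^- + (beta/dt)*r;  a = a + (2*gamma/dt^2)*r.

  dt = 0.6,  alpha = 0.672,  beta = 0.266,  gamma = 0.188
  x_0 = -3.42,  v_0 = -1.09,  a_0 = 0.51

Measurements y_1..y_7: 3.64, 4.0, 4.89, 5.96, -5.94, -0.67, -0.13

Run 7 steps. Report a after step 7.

a_post = -3.8882

step 1: x_pred=-3.9822  r=7.6222  x^+=1.1399  v^+=2.5952  a^+=8.4710
step 2: x_pred=4.2218  r=-0.2218  x^+=4.0727  v^+=7.5794  a^+=8.2393
step 3: x_pred=10.1035  r=-5.2135  x^+=6.6000  v^+=10.2117  a^+=2.7941
step 4: x_pred=13.2300  r=-7.2700  x^+=8.3446  v^+=8.6651  a^+=-4.7990
step 5: x_pred=12.6798  r=-18.6198  x^+=0.1673  v^+=-2.4690  a^+=-24.2463
step 6: x_pred=-5.6785  r=5.0085  x^+=-2.3128  v^+=-14.7964  a^+=-19.0153
step 7: x_pred=-14.6134  r=14.4834  x^+=-4.8805  v^+=-19.7846  a^+=-3.8882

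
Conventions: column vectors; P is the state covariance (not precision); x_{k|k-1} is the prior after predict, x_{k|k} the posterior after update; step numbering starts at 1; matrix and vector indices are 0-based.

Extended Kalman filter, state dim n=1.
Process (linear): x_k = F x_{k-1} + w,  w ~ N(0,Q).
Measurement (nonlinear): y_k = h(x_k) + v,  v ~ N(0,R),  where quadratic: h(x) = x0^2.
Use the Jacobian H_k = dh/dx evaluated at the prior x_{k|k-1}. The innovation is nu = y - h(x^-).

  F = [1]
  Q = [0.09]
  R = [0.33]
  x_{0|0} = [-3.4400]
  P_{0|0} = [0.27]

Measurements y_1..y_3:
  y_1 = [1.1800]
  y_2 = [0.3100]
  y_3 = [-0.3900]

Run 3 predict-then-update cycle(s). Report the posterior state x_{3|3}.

step 1: x^-=[-3.4400]  P^-=[0.3600]  H_jac=[-6.8800]  S=[17.3704]  K=[-0.1426]  nu=[-10.6536]  x^+=[-1.9209]  P^+=[0.0068]
step 2: x^-=[-1.9209]  P^-=[0.0968]  H_jac=[-3.8419]  S=[1.7593]  K=[-0.2115]  nu=[-3.3800]  x^+=[-1.2062]  P^+=[0.0182]
step 3: x^-=[-1.2062]  P^-=[0.1082]  H_jac=[-2.4123]  S=[0.9595]  K=[-0.2720]  nu=[-1.8449]  x^+=[-0.7045]  P^+=[0.0372]

x_post = [-0.7045]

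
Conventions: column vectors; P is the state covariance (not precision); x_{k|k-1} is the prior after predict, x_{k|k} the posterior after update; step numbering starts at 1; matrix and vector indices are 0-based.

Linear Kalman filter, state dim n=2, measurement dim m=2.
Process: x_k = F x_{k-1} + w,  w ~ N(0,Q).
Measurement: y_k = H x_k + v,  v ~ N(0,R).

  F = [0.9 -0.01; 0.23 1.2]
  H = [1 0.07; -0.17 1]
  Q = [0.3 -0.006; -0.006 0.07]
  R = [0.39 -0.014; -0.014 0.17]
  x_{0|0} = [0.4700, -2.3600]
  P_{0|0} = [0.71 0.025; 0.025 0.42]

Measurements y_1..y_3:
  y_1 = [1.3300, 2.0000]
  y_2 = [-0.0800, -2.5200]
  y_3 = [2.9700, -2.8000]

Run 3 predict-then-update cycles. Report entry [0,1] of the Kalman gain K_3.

step 1: x^-=[0.4466, -2.7239]  P^-=[0.8747 0.1629; 0.1629 0.7262]  S=[1.2911 0.0491; 0.0491 0.8661]  K=[0.6872 -0.0226; 0.1352 0.7988]  nu=[1.0741, 4.7998]  x^+=[1.0764, 1.2555]  P^+=[0.2661 0.0318; 0.0318 0.1393]
step 2: x^-=[0.9562, 1.7542]  P^-=[0.5150 0.0817; 0.0817 0.3022]  S=[0.9179 0.0003; 0.0003 0.4593]  K=[0.5673 -0.0132; 0.1118 0.6277]  nu=[-1.1590, -4.1117]  x^+=[0.3529, -0.9561]  P^+=[0.2195 0.0271; 0.0271 0.1097]
step 3: x^-=[0.3272, -1.0661]  P^-=[0.4773 0.0674; 0.0674 0.2546]  S=[0.8780 -0.0108; -0.0108 0.4155]  K=[0.5488 -0.0190; 0.1042 0.5879]  nu=[2.7174, -1.6782]  x^+=[1.8503, -1.7696]  P^+=[0.2125 0.0252; 0.0252 0.1028]

K[0,1] = -0.0190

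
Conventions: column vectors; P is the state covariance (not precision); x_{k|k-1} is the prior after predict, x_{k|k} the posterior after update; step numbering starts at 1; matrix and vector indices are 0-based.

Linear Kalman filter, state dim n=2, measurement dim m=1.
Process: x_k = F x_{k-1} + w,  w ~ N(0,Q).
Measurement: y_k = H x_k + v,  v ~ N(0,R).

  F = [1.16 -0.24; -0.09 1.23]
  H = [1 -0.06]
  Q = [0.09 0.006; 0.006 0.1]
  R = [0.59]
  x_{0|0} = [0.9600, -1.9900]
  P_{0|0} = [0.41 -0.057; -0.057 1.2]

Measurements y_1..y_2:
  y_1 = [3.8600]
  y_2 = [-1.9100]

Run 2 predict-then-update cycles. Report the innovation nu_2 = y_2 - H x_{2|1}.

innov = [-6.2021]

step 1: x^-=[1.5912, -2.5341]  P^-=[0.7426 -0.4736; -0.4736 1.9314]  S=[1.3963]  K=[0.5521; -0.4222]  nu=[2.1168]  x^+=[2.7599, -3.4277]  P^+=[0.3169 -0.1481; -0.1481 1.6826]
step 2: x^-=[4.0242, -4.4645]  P^-=[0.6958 -0.7383; -0.7383 2.6809]  S=[1.3840]  K=[0.5347; -0.6497]  nu=[-6.2021]  x^+=[0.7078, -0.4352]  P^+=[0.3000 -0.2575; -0.2575 2.0967]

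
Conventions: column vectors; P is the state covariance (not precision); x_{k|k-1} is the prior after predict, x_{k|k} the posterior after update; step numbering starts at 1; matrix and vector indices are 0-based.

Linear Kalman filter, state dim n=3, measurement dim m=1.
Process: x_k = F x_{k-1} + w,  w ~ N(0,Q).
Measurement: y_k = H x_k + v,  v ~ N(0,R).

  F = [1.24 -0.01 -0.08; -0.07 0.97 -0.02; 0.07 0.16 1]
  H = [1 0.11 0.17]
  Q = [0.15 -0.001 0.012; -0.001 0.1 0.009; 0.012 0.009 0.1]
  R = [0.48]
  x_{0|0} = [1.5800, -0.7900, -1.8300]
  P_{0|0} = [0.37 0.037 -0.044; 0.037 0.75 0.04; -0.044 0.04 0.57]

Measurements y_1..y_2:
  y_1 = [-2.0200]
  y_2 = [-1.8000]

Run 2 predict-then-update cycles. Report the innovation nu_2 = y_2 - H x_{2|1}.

innov = [-1.3728]

step 1: x^-=[2.1135, -0.8403, -1.8458]  P^-=[0.7305 0.0028 -0.0506; 0.0028 0.8010 0.1561; -0.0506 0.1561 0.6985]  S=[1.2296]  K=[0.5873; 0.0955; 0.0694]  nu=[-3.7273]  x^+=[-0.0757, -1.1963, -2.1044]  P^+=[0.3063 -0.0662 -0.1007; -0.0662 0.7898 0.1479; -0.1007 0.1479 0.6926]
step 2: x^-=[0.0865, -1.1130, -2.3011]  P^-=[0.6474 -0.1233 -0.1588; -0.1233 0.8479 0.2627; -0.1588 0.2627 0.8460]  S=[1.0908]  K=[0.5563; 0.0134; 0.0127]  nu=[-1.3728]  x^+=[-0.6773, -1.1314, -2.3186]  P^+=[0.3098 -0.1314 -0.1666; -0.1314 0.8477 0.2625; -0.1666 0.2625 0.8459]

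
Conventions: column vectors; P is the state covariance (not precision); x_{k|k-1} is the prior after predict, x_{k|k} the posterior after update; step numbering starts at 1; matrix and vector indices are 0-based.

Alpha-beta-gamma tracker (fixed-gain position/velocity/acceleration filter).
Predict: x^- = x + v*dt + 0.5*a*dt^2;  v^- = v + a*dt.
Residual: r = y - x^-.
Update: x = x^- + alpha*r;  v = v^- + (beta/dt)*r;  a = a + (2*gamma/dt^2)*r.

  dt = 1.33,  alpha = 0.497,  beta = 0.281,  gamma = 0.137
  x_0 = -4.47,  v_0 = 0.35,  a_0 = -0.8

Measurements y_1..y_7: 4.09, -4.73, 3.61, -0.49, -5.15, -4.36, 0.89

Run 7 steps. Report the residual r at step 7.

resid = 10.0597

step 1: x_pred=-4.7121  r=8.8021  x^+=-0.3374  v^+=1.1457  a^+=0.5634
step 2: x_pred=1.6846  r=-6.4146  x^+=-1.5034  v^+=0.5398  a^+=-0.4302
step 3: x_pred=-1.1660  r=4.7760  x^+=1.2077  v^+=0.9767  a^+=0.3096
step 4: x_pred=2.7805  r=-3.2705  x^+=1.1550  v^+=0.6975  a^+=-0.1970
step 5: x_pred=1.9085  r=-7.0585  x^+=-1.5996  v^+=-1.0558  a^+=-1.2903
step 6: x_pred=-4.1451  r=-0.2149  x^+=-4.2519  v^+=-2.8174  a^+=-1.3236
step 7: x_pred=-9.1697  r=10.0597  x^+=-4.1700  v^+=-2.4524  a^+=0.2346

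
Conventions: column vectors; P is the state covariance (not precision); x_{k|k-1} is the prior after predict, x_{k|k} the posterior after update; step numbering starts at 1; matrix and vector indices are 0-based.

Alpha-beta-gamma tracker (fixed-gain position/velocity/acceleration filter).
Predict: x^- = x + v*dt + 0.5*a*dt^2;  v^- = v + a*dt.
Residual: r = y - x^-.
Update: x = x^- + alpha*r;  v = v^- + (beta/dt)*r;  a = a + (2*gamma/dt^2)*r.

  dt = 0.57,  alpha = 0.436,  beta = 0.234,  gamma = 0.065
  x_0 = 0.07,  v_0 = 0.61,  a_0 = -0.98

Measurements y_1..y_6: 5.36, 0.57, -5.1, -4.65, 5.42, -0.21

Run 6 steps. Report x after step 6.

x_post = -1.8057

step 1: x_pred=0.2585  r=5.1015  x^+=2.4828  v^+=2.1457  a^+=1.0612
step 2: x_pred=3.8782  r=-3.3082  x^+=2.4358  v^+=1.3925  a^+=-0.2625
step 3: x_pred=3.1869  r=-8.2869  x^+=-0.4262  v^+=-2.1591  a^+=-3.5782
step 4: x_pred=-2.2382  r=-2.4118  x^+=-3.2897  v^+=-5.1888  a^+=-4.5433
step 5: x_pred=-6.9854  r=12.4054  x^+=-1.5766  v^+=-2.6857  a^+=0.4204
step 6: x_pred=-3.0392  r=2.8292  x^+=-1.8057  v^+=-1.2846  a^+=1.5524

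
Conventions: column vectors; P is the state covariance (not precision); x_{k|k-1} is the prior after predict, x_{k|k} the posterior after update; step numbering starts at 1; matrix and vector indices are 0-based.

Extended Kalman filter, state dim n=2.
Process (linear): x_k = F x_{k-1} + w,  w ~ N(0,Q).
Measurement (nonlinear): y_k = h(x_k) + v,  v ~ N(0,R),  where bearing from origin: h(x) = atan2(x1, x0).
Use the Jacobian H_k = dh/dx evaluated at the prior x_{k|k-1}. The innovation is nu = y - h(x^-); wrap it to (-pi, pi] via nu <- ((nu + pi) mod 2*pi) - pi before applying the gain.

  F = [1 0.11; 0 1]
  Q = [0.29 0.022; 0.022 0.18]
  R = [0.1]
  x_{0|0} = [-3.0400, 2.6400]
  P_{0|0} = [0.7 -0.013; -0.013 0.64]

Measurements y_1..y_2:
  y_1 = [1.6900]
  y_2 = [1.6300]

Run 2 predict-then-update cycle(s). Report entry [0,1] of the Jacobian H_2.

H_jac[0,1] = -0.1161

step 1: x^-=[-2.7496, 2.6400]  P^-=[0.9949 0.0794; 0.0794 0.8200]  H_jac=[-0.1817 -0.1892]  S=[0.1677]  K=[-1.1677; -1.0115]  nu=[-0.6865]  x^+=[-1.9479, 3.3344]  P^+=[0.7663 -0.1186; -0.1186 0.6484]
step 2: x^-=[-1.5811, 3.3344]  P^-=[1.0380 -0.0253; -0.0253 0.8284]  H_jac=[-0.2448 -0.1161]  S=[0.1720]  K=[-1.4609; -0.5233]  nu=[-0.3836]  x^+=[-1.0208, 3.5352]  P^+=[0.6710 -0.1568; -0.1568 0.7814]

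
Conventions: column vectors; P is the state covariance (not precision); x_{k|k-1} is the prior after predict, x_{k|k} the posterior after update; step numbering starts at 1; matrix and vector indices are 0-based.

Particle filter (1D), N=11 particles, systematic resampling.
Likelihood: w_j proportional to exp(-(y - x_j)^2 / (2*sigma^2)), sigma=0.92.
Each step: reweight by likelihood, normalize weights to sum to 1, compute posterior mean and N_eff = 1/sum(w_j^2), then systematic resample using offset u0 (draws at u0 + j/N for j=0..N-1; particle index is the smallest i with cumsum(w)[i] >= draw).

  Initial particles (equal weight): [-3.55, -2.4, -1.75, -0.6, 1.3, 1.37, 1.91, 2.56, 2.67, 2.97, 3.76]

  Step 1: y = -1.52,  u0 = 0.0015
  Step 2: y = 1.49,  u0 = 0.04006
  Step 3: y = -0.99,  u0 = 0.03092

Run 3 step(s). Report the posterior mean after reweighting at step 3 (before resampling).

step 1: w=[0.0379, 0.2735, 0.4189, 0.2622, 0.0039, 0.0031, 0.0004, 0.0000, 0.0000, 0.0000, 0.0000]  mean=-1.6711  Neff=3.1201  idx=[0, 1, 1, 1, 2, 2, 2, 2, 2, 3, 3]
step 2: w=[0.0000, 0.0008, 0.0008, 0.0008, 0.0125, 0.0125, 0.0125, 0.0125, 0.0125, 0.4675, 0.4675]  mean=-0.6763  Neff=2.2835  idx=[7, 9, 9, 9, 9, 9, 10, 10, 10, 10, 10]
step 3: w=[0.0722, 0.0928, 0.0928, 0.0928, 0.0928, 0.0928, 0.0928, 0.0928, 0.0928, 0.0928, 0.0928]  mean=-0.6830  Neff=10.9534  idx=[0, 1, 2, 3, 4, 5, 6, 7, 8, 9, 10]

post_mean = -0.6830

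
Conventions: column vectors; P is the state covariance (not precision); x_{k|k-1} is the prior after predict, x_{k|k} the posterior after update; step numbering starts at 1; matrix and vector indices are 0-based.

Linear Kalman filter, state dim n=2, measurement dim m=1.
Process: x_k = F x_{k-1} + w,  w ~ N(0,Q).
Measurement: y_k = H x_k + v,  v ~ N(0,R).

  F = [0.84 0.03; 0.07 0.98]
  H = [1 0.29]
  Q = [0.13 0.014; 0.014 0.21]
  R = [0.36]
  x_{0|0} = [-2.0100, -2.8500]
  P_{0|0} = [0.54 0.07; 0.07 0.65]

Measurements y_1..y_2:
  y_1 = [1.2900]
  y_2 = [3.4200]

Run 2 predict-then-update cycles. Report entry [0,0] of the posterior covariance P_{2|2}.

P_post[0,0] = 0.1724

step 1: x^-=[-1.7739, -2.9337]  P^-=[0.5151 0.1226; 0.1226 0.8465]  S=[1.0175]  K=[0.5413; 0.3618]  nu=[3.9147]  x^+=[0.3449, -1.5174]  P^+=[0.2171 -0.0766; -0.0766 0.7133]
step 2: x^-=[0.2442, -1.4629]  P^-=[0.2799 -0.0155; -0.0155 0.8856]  S=[0.7054]  K=[0.3905; 0.3421]  nu=[3.6000]  x^+=[1.6499, -0.2313]  P^+=[0.1724 -0.1097; -0.1097 0.8031]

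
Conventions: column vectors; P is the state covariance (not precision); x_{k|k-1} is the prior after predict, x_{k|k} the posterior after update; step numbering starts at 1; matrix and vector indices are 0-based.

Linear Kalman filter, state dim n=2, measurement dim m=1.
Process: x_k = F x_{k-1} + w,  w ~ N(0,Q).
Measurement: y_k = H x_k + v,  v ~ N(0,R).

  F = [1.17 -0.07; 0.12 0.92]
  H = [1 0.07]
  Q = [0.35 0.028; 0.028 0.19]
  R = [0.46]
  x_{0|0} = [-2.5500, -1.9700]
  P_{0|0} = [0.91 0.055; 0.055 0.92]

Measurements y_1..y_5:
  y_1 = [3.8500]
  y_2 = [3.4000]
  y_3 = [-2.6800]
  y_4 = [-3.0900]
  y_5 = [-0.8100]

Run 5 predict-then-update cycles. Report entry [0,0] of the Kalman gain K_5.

K[0,0] = 0.6230

step 1: x^-=[-2.8456, -2.1184]  P^-=[1.5912 0.1553; 0.1553 0.9939]  S=[2.0778]  K=[0.7710; 0.1082]  nu=[6.8439]  x^+=[2.4313, -1.3778]  P^+=[0.3559 -0.0181; -0.0181 0.9696]
step 2: x^-=[2.9411, -0.9759]  P^-=[0.8450 -0.0038; -0.0038 1.0118]  S=[1.3094]  K=[0.6451; 0.0512]  nu=[0.5272]  x^+=[3.2812, -0.9489]  P^+=[0.3000 -0.0470; -0.0470 1.0084]
step 3: x^-=[3.9054, -0.4792]  P^-=[0.7734 -0.0450; -0.0450 1.0374]  S=[1.2322]  K=[0.6251; 0.0224]  nu=[-6.5519]  x^+=[-0.1902, -0.6258]  P^+=[0.2919 -0.0623; -0.0623 1.0368]
step 4: x^-=[-0.1787, -0.5986]  P^-=[0.7649 -0.0643; -0.0643 1.0580]  S=[1.2211]  K=[0.6227; 0.0080]  nu=[-2.8694]  x^+=[-1.9655, -0.6215]  P^+=[0.2914 -0.0704; -0.0704 1.0579]
step 5: x^-=[-2.2562, -0.8076]  P^-=[0.7656 -0.0744; -0.0744 1.0741]  S=[1.2204]  K=[0.6230; 0.0007]  nu=[1.5027]  x^+=[-1.3199, -0.8067]  P^+=[0.2918 -0.0749; -0.0749 1.0741]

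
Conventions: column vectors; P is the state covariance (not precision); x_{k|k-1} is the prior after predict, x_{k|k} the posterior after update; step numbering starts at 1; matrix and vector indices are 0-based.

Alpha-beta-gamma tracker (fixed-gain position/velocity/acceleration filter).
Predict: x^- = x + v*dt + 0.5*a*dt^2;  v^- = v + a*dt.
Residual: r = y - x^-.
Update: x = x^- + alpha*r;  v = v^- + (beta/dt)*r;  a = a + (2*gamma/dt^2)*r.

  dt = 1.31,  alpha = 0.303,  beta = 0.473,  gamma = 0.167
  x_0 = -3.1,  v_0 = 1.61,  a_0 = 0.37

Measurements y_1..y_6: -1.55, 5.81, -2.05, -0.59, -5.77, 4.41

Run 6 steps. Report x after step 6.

x_post = -8.8714

step 1: x_pred=-0.6734  r=-0.8766  x^+=-0.9390  v^+=1.7782  a^+=0.1994
step 2: x_pred=1.5615  r=4.2485  x^+=2.8488  v^+=3.5734  a^+=1.0263
step 3: x_pred=8.4105  r=-10.4605  x^+=5.2410  v^+=1.1408  a^+=-1.0096
step 4: x_pred=5.8692  r=-6.4592  x^+=3.9120  v^+=-2.5140  a^+=-2.2668
step 5: x_pred=-1.3263  r=-4.4437  x^+=-2.6727  v^+=-7.0879  a^+=-3.1316
step 6: x_pred=-14.6451  r=19.0551  x^+=-8.8714  v^+=-4.3102  a^+=0.5770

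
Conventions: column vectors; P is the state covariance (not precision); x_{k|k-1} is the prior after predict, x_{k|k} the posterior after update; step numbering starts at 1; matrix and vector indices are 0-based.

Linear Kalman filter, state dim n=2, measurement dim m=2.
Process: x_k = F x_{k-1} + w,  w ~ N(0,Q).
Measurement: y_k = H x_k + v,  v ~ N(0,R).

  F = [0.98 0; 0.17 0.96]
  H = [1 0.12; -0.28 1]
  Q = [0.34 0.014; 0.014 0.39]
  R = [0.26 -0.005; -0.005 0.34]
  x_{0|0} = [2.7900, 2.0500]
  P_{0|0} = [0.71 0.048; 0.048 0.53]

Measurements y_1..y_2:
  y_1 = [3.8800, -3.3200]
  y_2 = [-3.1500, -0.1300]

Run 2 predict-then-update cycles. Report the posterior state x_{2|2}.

x_post = [-0.8759, -0.7743]

step 1: x^-=[2.7342, 2.4423]  P^-=[1.0219 0.1774; 0.1774 0.9146]  S=[1.3376 -0.0099; -0.0099 1.2354]  K=[0.7793 -0.0817; 0.2199 0.7019]  nu=[0.8527, -4.9967]  x^+=[3.8071, -0.8774]  P^+=[0.2001 0.0243; 0.0243 0.2444]
step 2: x^-=[3.7310, -0.1951]  P^-=[0.5322 0.0702; 0.0702 0.6289]  S=[0.8181 -0.0107; -0.0107 0.9713]  K=[0.6598 -0.0739; 0.1863 0.6293]  nu=[-6.8576, 1.1098]  x^+=[-0.8759, -0.7743]  P^+=[0.1696 0.0191; 0.0191 0.2184]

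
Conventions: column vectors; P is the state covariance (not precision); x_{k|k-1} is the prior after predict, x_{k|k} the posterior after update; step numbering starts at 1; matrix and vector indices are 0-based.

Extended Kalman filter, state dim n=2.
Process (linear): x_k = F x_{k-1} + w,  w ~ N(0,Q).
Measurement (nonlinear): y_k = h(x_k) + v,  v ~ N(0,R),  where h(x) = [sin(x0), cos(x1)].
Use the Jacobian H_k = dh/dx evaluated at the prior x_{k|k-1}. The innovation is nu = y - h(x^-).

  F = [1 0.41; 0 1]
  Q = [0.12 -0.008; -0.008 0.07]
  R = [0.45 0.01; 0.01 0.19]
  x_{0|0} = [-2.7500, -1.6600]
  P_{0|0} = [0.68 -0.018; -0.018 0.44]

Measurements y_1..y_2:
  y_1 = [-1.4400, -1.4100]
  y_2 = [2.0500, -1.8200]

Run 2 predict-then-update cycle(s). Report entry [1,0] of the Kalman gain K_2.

step 1: x^-=[-3.4306, -1.6600]  P^-=[0.8592 0.1544; 0.1544 0.5100]  H_jac=[-0.9585 0.0000; 0.0000 0.9960]  S=[1.2394 -0.1374; -0.1374 0.6960]  K=[-0.6543 0.0918; -0.0393 0.7221]  nu=[-1.7250, -1.3209]  x^+=[-2.4232, -2.5460]  P^+=[0.3062 0.0109; 0.0109 0.1374]
step 2: x^-=[-3.4670, -2.5460]  P^-=[0.4583 0.0593; 0.0593 0.2074]  H_jac=[-0.9475 0.0000; 0.0000 0.5610]  S=[0.8614 -0.0215; -0.0215 0.2553]  K=[-0.5019 0.0880; -0.0539 0.4512]  nu=[1.7303, -0.9922]  x^+=[-4.4227, -3.0869]  P^+=[0.2374 0.0208; 0.0208 0.1518]

K[1,0] = -0.0539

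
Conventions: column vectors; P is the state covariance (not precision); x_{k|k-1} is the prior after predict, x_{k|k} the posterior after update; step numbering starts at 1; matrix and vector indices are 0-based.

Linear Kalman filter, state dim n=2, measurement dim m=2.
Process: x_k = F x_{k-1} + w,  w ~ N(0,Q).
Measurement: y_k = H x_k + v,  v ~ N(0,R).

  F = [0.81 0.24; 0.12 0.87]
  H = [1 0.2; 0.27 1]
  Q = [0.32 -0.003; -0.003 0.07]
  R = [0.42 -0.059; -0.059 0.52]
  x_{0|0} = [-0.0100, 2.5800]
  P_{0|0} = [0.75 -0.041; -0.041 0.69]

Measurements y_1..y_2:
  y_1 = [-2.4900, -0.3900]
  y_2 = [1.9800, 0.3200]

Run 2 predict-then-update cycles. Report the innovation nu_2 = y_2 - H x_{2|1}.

step 1: x^-=[0.6111, 2.2434]  P^-=[0.8359 0.1839; 0.1839 0.5945]  S=[1.3532 0.4794; 0.4794 1.2747]  K=[0.6127 0.0909; 0.0516 0.4859]  nu=[-3.5498, -2.7984]  x^+=[-1.8181, 0.7004]  P^+=[0.2640 -0.0602; -0.0602 0.2659]
step 2: x^-=[-1.3046, 0.3912]  P^-=[0.4851 0.0340; 0.0340 0.2625]  S=[0.9292 0.1604; 0.1604 0.8362]  K=[0.5123 0.0991; 0.0383 0.3175]  nu=[3.2063, 0.2810]  x^+=[0.3659, 0.6033]  P^+=[0.2168 -0.0372; -0.0372 0.1729]

innov = [3.2063, 0.2810]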